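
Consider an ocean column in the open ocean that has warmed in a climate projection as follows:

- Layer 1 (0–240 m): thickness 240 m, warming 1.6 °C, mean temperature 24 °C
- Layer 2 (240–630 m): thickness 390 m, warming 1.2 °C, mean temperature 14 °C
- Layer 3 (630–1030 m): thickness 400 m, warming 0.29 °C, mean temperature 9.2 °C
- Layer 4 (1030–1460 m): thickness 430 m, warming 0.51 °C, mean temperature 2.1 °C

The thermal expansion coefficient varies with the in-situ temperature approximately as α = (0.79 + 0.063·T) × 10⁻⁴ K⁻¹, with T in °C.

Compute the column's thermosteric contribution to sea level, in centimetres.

20.3 cm of thermosteric rise

Layer 1: α = (0.79 + 0.063×24)×10⁻⁴ = 2.302×10⁻⁴ K⁻¹
Layer 2: α = (0.79 + 0.063×14)×10⁻⁴ = 1.672×10⁻⁴ K⁻¹
Layer 3: α = (0.79 + 0.063×9.2)×10⁻⁴ = 1.3696×10⁻⁴ K⁻¹
Layer 4: α = (0.79 + 0.063×2.1)×10⁻⁴ = 0.9223×10⁻⁴ K⁻¹
Layer 1: 1.6 × 240 × 2.302×10⁻⁴ = 0.0883968 m
240–630 m: 1.2 × 390 × 1.672×10⁻⁴ = 0.0782496 m
Layer 3: 1.3696×10⁻⁴ × 0.29 × 400 = 0.01588736 m
Layer 4: 0.51 × 0.9223×10⁻⁴ × 430 = 0.020226039 m
Δh = 0.0883968 + 0.0782496 + 0.01588736 + 0.020226039 = 0.202759799 m ≈ 20.3 cm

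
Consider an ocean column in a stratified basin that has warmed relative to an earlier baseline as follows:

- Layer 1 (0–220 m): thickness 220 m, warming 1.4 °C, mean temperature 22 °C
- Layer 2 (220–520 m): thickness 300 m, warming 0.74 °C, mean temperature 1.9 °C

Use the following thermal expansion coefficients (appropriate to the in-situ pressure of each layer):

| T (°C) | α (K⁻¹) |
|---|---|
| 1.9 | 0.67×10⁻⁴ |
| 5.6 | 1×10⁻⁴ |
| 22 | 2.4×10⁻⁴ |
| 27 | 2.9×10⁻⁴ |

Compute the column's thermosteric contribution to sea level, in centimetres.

Δh ≈ 8.88 cm

Layer 1 at 22 °C → α = 2.4×10⁻⁴ K⁻¹
Layer 2 at 1.9 °C → α = 0.67×10⁻⁴ K⁻¹
220 × 2.4×10⁻⁴ × 1.4 = 0.07392 m
300 × 0.67×10⁻⁴ × 0.74 = 0.014874 m
Δh = 0.07392 + 0.014874 = 0.088794 m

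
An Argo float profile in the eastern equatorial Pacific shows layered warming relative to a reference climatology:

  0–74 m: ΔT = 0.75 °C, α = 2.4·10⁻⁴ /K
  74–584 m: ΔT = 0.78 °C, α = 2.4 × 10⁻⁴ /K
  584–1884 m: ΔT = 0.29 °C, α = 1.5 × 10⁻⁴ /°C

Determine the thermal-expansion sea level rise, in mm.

0–74 m: 0.75 × 2.4×10⁻⁴ × 74 = 0.01332 m
2.4×10⁻⁴ × 510 × 0.78 = 0.095472 m
Layer 3: 1.5×10⁻⁴ × 1300 × 0.29 = 0.05655 m
Δh = 0.01332 + 0.095472 + 0.05655 = 0.165342 m

Δh ≈ 170 mm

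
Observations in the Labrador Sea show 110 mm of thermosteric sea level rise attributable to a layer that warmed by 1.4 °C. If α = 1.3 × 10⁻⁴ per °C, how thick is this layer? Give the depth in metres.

604 m

H = Δh/(αΔT) = 0.11 / (1.3×10⁻⁴ × 1.4) ≈ 604.4 m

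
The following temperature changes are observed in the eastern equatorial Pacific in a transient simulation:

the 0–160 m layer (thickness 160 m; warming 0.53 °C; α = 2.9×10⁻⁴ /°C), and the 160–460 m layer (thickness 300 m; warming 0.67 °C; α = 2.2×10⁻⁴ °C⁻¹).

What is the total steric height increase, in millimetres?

Layer 1: 2.9×10⁻⁴ × 0.53 × 160 = 0.024592 m
160–460 m: 0.67 × 2.2×10⁻⁴ × 300 = 0.04422 m
Δh = 0.024592 + 0.04422 = 0.068812 m

68.8 mm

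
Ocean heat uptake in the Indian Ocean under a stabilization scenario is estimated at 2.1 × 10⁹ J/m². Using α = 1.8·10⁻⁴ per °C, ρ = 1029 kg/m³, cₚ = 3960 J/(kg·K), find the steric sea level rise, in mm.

93 mm

Δh = αQ/(ρcₚ) = 1.8×10⁻⁴ × 2.1×10⁹ / (1029 × 3960) ≈ 0.092764 m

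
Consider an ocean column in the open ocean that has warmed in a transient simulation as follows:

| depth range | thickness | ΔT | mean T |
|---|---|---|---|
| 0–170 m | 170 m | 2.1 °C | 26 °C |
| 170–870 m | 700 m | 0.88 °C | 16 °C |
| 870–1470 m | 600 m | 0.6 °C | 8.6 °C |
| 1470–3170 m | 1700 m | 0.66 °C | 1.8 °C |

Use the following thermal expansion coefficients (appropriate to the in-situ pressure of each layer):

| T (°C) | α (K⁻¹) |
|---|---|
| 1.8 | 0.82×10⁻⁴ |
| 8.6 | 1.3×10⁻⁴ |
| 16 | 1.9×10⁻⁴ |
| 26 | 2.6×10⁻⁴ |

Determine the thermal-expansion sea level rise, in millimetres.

Δh = 350 mm

Layer 1 at 26 °C → α = 2.6×10⁻⁴ K⁻¹
Layer 2 at 16 °C → α = 1.9×10⁻⁴ K⁻¹
Layer 3 at 8.6 °C → α = 1.3×10⁻⁴ K⁻¹
Layer 4 at 1.8 °C → α = 0.82×10⁻⁴ K⁻¹
2.6×10⁻⁴ × 2.1 × 170 = 0.09282 m
1.9×10⁻⁴ × 0.88 × 700 = 0.11704 m
600 × 0.6 × 1.3×10⁻⁴ = 0.04680 m
0.82×10⁻⁴ × 0.66 × 1700 = 0.092004 m
Δh = 0.09282 + 0.11704 + 0.04680 + 0.092004 = 0.348664 m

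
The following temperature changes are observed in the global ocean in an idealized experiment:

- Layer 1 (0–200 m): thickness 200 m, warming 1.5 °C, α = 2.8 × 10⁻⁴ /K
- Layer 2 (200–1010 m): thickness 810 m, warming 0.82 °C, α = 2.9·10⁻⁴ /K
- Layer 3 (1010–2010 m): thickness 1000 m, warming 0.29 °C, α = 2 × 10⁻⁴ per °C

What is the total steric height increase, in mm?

330 mm of thermosteric rise

2.8×10⁻⁴ × 200 × 1.5 = 0.08400 m
200–1010 m: 810 × 0.82 × 2.9×10⁻⁴ = 0.192618 m
Layer 3: 1000 × 0.29 × 2×10⁻⁴ = 0.05800 m
Δh = 0.08400 + 0.192618 + 0.05800 = 0.334618 m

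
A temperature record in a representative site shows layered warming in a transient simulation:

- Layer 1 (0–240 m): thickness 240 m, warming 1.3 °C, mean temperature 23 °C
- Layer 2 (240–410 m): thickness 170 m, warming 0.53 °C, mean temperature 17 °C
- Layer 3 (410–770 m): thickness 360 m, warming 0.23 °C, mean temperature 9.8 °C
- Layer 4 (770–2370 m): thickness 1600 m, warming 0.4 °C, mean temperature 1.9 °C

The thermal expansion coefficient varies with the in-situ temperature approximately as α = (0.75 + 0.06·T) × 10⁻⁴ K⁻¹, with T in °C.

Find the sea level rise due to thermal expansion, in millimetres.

Layer 1: α = (0.75 + 0.06×23)×10⁻⁴ = 2.13×10⁻⁴ K⁻¹
Layer 2: α = (0.75 + 0.06×17)×10⁻⁴ = 1.77×10⁻⁴ K⁻¹
Layer 3: α = (0.75 + 0.06×9.8)×10⁻⁴ = 1.338×10⁻⁴ K⁻¹
Layer 4: α = (0.75 + 0.06×1.9)×10⁻⁴ = 0.864×10⁻⁴ K⁻¹
2.13×10⁻⁴ × 1.3 × 240 = 0.066456 m
240–410 m: 0.53 × 1.77×10⁻⁴ × 170 = 0.0159477 m
Layer 3: 1.338×10⁻⁴ × 360 × 0.23 = 0.01107864 m
770–2370 m: 0.864×10⁻⁴ × 1600 × 0.4 = 0.055296 m
Δh = 0.066456 + 0.0159477 + 0.01107864 + 0.055296 = 0.14877834 m

Δh = 149 mm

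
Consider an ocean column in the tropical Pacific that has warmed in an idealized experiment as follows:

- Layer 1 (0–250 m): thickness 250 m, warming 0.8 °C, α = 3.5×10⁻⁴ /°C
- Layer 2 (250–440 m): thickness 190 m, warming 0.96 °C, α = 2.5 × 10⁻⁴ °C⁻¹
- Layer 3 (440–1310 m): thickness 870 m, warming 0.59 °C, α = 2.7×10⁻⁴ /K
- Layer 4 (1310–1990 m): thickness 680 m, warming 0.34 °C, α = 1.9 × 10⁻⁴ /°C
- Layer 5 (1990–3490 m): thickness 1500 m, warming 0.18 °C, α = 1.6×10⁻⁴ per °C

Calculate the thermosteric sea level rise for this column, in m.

0–250 m: 0.8 × 250 × 3.5×10⁻⁴ = 0.07000 m
190 × 2.5×10⁻⁴ × 0.96 = 0.04560 m
Layer 3: 870 × 0.59 × 2.7×10⁻⁴ = 0.138591 m
1310–1990 m: 680 × 0.34 × 1.9×10⁻⁴ = 0.043928 m
1990–3490 m: 0.18 × 1500 × 1.6×10⁻⁴ = 0.04320 m
Δh = 0.07000 + 0.04560 + 0.138591 + 0.043928 + 0.04320 = 0.341319 m ≈ 0.341 m

about 0.341 m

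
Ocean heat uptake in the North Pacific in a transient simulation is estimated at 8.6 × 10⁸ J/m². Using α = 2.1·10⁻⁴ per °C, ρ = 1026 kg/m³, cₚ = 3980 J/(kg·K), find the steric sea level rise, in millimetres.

Δh ≈ 44 mm

Δh = αQ/(ρcₚ) = 2.1×10⁻⁴ × 8.6×10⁸ / (1026 × 3980) ≈ 0.044227 m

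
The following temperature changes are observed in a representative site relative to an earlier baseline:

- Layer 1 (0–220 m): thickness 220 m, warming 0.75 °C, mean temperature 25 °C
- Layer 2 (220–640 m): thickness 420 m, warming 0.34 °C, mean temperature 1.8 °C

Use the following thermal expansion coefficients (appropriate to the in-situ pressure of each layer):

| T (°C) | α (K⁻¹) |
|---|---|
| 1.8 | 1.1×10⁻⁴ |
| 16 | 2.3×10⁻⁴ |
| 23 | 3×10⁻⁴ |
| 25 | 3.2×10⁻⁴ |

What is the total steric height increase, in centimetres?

Δh ≈ 6.85 cm

Layer 1 at 25 °C → α = 3.2×10⁻⁴ K⁻¹
Layer 2 at 1.8 °C → α = 1.1×10⁻⁴ K⁻¹
0.75 × 220 × 3.2×10⁻⁴ = 0.05280 m
220–640 m: 420 × 1.1×10⁻⁴ × 0.34 = 0.015708 m
Δh = 0.05280 + 0.015708 = 0.068508 m ≈ 6.85 cm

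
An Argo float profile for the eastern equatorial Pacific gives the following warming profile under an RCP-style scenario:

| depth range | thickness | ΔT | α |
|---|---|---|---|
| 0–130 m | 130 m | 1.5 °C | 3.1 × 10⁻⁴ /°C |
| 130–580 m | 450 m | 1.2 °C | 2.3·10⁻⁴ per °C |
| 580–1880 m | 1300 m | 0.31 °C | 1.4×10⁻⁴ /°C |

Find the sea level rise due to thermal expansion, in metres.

3.1×10⁻⁴ × 1.5 × 130 = 0.06045 m
2.3×10⁻⁴ × 450 × 1.2 = 0.12420 m
0.31 × 1.4×10⁻⁴ × 1300 = 0.05642 m
Δh = 0.06045 + 0.12420 + 0.05642 = 0.24107 m

0.241 m of thermosteric rise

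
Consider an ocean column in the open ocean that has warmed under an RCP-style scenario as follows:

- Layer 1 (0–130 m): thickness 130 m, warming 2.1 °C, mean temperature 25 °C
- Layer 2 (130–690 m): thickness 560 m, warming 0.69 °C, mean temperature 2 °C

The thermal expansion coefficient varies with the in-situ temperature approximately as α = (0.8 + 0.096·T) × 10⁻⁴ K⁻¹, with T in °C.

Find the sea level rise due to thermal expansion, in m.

Layer 1: α = (0.8 + 0.096×25)×10⁻⁴ = 3.2×10⁻⁴ K⁻¹
Layer 2: α = (0.8 + 0.096×2)×10⁻⁴ = 0.992×10⁻⁴ K⁻¹
0–130 m: 130 × 2.1 × 3.2×10⁻⁴ = 0.08736 m
130–690 m: 0.992×10⁻⁴ × 560 × 0.69 = 0.03833088 m
Δh = 0.08736 + 0.03833088 = 0.12569088 m ≈ 0.126 m

0.126 m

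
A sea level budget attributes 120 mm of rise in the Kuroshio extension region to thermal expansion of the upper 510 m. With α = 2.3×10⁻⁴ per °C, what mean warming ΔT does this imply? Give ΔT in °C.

about 1.02 °C

ΔT = Δh/(αH) = 0.12 / (2.3×10⁻⁴ × 510) ≈ 1.023 °C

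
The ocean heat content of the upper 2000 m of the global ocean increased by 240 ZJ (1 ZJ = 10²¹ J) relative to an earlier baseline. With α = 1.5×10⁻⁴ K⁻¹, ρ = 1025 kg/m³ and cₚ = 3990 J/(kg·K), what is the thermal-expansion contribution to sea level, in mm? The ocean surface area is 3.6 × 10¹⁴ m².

24 mm

Per unit area: Q = 240×10²¹ / (3.6×10¹⁴) ≈ 6.667×10⁸ J/m²
Δh = αQ/(ρcₚ) = 1.5×10⁻⁴ × 6.667×10⁸ / (1025 × 3990) ≈ 0.024453 m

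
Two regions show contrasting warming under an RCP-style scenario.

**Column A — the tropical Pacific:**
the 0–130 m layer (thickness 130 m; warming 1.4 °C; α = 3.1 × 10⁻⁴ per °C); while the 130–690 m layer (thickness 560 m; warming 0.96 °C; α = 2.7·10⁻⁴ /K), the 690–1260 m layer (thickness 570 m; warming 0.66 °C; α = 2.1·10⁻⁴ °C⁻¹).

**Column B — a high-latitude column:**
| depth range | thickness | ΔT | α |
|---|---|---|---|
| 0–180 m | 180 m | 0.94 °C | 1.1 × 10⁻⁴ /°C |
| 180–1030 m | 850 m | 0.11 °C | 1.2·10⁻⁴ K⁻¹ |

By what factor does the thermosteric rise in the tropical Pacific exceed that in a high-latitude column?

A 1.4 × 3.1×10⁻⁴ × 130 = 0.05642 m
A 130–690 m: 0.96 × 2.7×10⁻⁴ × 560 = 0.145152 m
A Layer 3: 2.1×10⁻⁴ × 570 × 0.66 = 0.079002 m
A total: 0.280574 m
B 0–180 m: 1.1×10⁻⁴ × 0.94 × 180 = 0.018612 m
B 180–1030 m: 850 × 1.2×10⁻⁴ × 0.11 = 0.01122 m
B total: 0.029832 m
Ratio: 0.280574 / 0.029832 ≈ 9.405

9.4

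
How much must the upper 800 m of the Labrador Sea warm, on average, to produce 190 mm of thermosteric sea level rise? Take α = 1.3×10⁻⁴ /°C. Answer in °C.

1.8 °C

ΔT = Δh/(αH) = 0.19 / (1.3×10⁻⁴ × 800) ≈ 1.827 °C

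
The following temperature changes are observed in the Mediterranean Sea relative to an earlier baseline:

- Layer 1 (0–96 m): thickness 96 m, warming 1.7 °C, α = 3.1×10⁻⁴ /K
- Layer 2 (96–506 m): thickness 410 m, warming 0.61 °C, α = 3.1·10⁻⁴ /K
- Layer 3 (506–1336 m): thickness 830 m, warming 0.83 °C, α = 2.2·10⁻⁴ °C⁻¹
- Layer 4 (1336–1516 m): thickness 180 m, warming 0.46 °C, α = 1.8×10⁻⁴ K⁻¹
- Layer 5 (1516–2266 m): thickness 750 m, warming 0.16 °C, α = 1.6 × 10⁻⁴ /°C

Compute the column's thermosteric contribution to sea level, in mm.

0–96 m: 3.1×10⁻⁴ × 1.7 × 96 = 0.050592 m
96–506 m: 3.1×10⁻⁴ × 0.61 × 410 = 0.077531 m
Layer 3: 0.83 × 2.2×10⁻⁴ × 830 = 0.151558 m
Layer 4: 180 × 1.8×10⁻⁴ × 0.46 = 0.014904 m
Layer 5: 1.6×10⁻⁴ × 0.16 × 750 = 0.01920 m
Δh = 0.050592 + 0.077531 + 0.151558 + 0.014904 + 0.01920 = 0.313785 m

310 mm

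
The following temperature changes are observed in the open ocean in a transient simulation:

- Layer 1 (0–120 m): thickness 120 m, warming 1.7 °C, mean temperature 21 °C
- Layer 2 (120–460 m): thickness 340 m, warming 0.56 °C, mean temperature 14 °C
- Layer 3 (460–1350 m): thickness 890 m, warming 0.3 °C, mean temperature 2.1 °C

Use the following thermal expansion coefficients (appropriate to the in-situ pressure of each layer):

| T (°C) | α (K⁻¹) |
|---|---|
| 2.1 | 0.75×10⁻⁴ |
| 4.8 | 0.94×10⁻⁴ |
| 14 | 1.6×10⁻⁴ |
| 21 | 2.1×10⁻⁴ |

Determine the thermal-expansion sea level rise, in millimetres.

Layer 1 at 21 °C → α = 2.1×10⁻⁴ K⁻¹
Layer 2 at 14 °C → α = 1.6×10⁻⁴ K⁻¹
Layer 3 at 2.1 °C → α = 0.75×10⁻⁴ K⁻¹
Layer 1: 120 × 1.7 × 2.1×10⁻⁴ = 0.04284 m
0.56 × 340 × 1.6×10⁻⁴ = 0.030464 m
Layer 3: 890 × 0.3 × 0.75×10⁻⁴ = 0.020025 m
Δh = 0.04284 + 0.030464 + 0.020025 = 0.093329 m ≈ 93.3 mm

Δh = 93.3 mm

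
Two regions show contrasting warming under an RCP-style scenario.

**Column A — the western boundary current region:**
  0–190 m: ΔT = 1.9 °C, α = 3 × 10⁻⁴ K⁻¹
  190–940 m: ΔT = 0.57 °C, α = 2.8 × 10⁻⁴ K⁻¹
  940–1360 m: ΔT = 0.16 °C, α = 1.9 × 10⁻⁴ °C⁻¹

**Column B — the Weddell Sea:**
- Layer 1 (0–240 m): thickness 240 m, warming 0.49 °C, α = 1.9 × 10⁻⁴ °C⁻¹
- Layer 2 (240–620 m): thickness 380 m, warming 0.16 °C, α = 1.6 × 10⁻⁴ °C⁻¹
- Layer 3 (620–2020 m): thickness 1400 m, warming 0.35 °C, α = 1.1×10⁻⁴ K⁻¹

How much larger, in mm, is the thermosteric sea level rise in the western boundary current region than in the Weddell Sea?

150 mm larger

A 0–190 m: 3×10⁻⁴ × 190 × 1.9 = 0.10830 m
A Layer 2: 0.57 × 750 × 2.8×10⁻⁴ = 0.11970 m
A Layer 3: 1.9×10⁻⁴ × 0.16 × 420 = 0.012768 m
A total: 0.240768 m
B 1.9×10⁻⁴ × 0.49 × 240 = 0.022344 m
B 0.16 × 380 × 1.6×10⁻⁴ = 0.009728 m
B Layer 3: 0.35 × 1.1×10⁻⁴ × 1400 = 0.05390 m
B total: 0.085972 m
Difference: 0.240768 − 0.085972 = 0.154796 m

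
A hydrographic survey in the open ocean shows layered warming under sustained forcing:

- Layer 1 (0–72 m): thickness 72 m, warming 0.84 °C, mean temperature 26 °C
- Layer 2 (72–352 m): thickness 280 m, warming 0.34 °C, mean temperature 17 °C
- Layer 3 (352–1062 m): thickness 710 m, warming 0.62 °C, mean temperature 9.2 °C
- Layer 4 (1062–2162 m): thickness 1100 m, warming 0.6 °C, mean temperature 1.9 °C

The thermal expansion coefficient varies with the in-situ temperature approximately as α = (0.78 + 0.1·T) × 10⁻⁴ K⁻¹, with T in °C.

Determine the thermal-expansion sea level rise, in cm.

Layer 1: α = (0.78 + 0.1×26)×10⁻⁴ = 3.38×10⁻⁴ K⁻¹
Layer 2: α = (0.78 + 0.1×17)×10⁻⁴ = 2.48×10⁻⁴ K⁻¹
Layer 3: α = (0.78 + 0.1×9.2)×10⁻⁴ = 1.7×10⁻⁴ K⁻¹
Layer 4: α = (0.78 + 0.1×1.9)×10⁻⁴ = 0.97×10⁻⁴ K⁻¹
0–72 m: 3.38×10⁻⁴ × 0.84 × 72 = 0.02044224 m
2.48×10⁻⁴ × 0.34 × 280 = 0.0236096 m
352–1062 m: 0.62 × 710 × 1.7×10⁻⁴ = 0.074834 m
1062–2162 m: 1100 × 0.97×10⁻⁴ × 0.6 = 0.06402 m
Δh = 0.02044224 + 0.0236096 + 0.074834 + 0.06402 = 0.18290584 m

about 18 cm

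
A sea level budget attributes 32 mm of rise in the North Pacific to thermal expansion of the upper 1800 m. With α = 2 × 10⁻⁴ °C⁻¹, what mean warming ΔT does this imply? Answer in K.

ΔT = Δh/(αH) = 0.032 / (2×10⁻⁴ × 1800) ≈ 0.08889 K

about 0.0889 K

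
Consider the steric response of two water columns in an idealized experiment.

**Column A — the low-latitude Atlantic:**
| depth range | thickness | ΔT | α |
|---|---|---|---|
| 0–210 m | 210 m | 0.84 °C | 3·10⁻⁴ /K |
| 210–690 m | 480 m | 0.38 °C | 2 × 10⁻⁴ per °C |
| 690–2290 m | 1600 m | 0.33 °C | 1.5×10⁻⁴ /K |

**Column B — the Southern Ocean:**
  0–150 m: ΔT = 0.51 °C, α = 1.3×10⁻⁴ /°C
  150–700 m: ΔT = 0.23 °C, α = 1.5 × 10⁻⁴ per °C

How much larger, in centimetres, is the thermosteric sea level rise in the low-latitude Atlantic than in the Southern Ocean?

A 0–210 m: 210 × 3×10⁻⁴ × 0.84 = 0.05292 m
A Layer 2: 2×10⁻⁴ × 480 × 0.38 = 0.03648 m
A 1.5×10⁻⁴ × 1600 × 0.33 = 0.07920 m
A total: 0.16860 m
B 150 × 1.3×10⁻⁴ × 0.51 = 0.009945 m
B 0.23 × 550 × 1.5×10⁻⁴ = 0.018975 m
B total: 0.02892 m
Difference: 0.16860 − 0.02892 = 0.13968 m

14.0 cm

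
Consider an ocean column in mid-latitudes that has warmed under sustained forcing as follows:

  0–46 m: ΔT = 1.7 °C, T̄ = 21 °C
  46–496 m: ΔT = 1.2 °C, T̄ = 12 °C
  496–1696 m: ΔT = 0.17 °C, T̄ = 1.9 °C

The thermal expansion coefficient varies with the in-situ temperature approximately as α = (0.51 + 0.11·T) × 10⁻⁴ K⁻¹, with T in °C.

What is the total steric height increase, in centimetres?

Layer 1: α = (0.51 + 0.11×21)×10⁻⁴ = 2.82×10⁻⁴ K⁻¹
Layer 2: α = (0.51 + 0.11×12)×10⁻⁴ = 1.83×10⁻⁴ K⁻¹
Layer 3: α = (0.51 + 0.11×1.9)×10⁻⁴ = 0.719×10⁻⁴ K⁻¹
1.7 × 2.82×10⁻⁴ × 46 = 0.0220524 m
450 × 1.83×10⁻⁴ × 1.2 = 0.09882 m
496–1696 m: 0.719×10⁻⁴ × 1200 × 0.17 = 0.0146676 m
Δh = 0.0220524 + 0.09882 + 0.0146676 = 0.13554 m

13.6 cm of thermosteric rise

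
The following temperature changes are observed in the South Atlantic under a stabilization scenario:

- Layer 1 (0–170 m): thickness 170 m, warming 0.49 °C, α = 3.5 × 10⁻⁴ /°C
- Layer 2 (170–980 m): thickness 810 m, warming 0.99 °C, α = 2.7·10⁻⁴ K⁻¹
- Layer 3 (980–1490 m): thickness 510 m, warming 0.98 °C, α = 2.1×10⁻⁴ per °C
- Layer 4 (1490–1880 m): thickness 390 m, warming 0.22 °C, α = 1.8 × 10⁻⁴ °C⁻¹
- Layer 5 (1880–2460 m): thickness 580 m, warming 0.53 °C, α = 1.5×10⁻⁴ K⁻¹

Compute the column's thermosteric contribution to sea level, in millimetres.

412 mm of thermosteric rise

0–170 m: 3.5×10⁻⁴ × 0.49 × 170 = 0.029155 m
170–980 m: 810 × 0.99 × 2.7×10⁻⁴ = 0.216513 m
Layer 3: 2.1×10⁻⁴ × 0.98 × 510 = 0.104958 m
0.22 × 390 × 1.8×10⁻⁴ = 0.015444 m
1880–2460 m: 1.5×10⁻⁴ × 0.53 × 580 = 0.04611 m
Δh = 0.029155 + 0.216513 + 0.104958 + 0.015444 + 0.04611 = 0.41218 m ≈ 412 mm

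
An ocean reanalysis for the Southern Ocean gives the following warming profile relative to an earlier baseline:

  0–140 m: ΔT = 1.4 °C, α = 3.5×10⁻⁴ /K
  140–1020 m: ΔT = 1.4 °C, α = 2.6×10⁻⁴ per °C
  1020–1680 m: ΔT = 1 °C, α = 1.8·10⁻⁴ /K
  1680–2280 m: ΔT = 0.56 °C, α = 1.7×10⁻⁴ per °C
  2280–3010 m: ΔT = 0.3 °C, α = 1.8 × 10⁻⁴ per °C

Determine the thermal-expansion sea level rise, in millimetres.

0–140 m: 1.4 × 3.5×10⁻⁴ × 140 = 0.06860 m
880 × 1.4 × 2.6×10⁻⁴ = 0.32032 m
Layer 3: 1.8×10⁻⁴ × 660 × 1 = 0.11880 m
600 × 0.56 × 1.7×10⁻⁴ = 0.05712 m
0.3 × 1.8×10⁻⁴ × 730 = 0.03942 m
Δh = 0.06860 + 0.32032 + 0.11880 + 0.05712 + 0.03942 = 0.60426 m ≈ 600 mm

600 mm of thermosteric rise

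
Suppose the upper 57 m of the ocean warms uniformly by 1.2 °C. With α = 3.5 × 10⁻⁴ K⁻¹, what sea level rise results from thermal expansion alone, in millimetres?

Δh = αΔT·H = 3.5×10⁻⁴ × 1.2 × 57 = 0.02394 m

Δh = 24 mm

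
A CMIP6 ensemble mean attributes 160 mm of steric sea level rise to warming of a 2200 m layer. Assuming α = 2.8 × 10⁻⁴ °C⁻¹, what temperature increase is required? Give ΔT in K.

ΔT = Δh/(αH) = 0.16 / (2.8×10⁻⁴ × 2200) ≈ 0.2597 K

ΔT ≈ 0.260 K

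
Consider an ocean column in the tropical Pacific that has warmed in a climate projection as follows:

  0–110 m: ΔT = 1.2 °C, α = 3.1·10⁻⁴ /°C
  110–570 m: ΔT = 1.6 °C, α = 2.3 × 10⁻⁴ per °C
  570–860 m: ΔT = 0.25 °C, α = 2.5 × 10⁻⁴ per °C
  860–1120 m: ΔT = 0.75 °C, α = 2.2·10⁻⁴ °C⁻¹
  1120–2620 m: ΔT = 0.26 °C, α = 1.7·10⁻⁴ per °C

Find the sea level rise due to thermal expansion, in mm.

Layer 1: 3.1×10⁻⁴ × 110 × 1.2 = 0.04092 m
Layer 2: 460 × 2.3×10⁻⁴ × 1.6 = 0.16928 m
290 × 2.5×10⁻⁴ × 0.25 = 0.018125 m
260 × 0.75 × 2.2×10⁻⁴ = 0.04290 m
0.26 × 1500 × 1.7×10⁻⁴ = 0.06630 m
Δh = 0.04092 + 0.16928 + 0.018125 + 0.04290 + 0.06630 = 0.337525 m

about 340 mm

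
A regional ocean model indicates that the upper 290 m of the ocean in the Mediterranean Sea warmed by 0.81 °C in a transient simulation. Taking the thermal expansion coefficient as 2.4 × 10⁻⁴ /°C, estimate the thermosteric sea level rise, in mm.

about 56 mm

Δh = αΔT·H = 2.4×10⁻⁴ × 0.81 × 290 = 0.056376 m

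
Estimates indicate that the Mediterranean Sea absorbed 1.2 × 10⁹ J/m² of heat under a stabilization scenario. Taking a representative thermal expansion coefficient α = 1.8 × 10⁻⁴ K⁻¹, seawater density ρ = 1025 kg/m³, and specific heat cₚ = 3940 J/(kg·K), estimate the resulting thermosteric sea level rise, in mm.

about 53.5 mm

Δh = αQ/(ρcₚ) = 1.8×10⁻⁴ × 1.2×10⁹ / (1025 × 3940) ≈ 0.053485 m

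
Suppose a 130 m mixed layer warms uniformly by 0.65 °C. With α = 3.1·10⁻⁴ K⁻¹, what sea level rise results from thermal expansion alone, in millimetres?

Δh = αΔT·H = 3.1×10⁻⁴ × 0.65 × 130 = 0.026195 m

26.2 mm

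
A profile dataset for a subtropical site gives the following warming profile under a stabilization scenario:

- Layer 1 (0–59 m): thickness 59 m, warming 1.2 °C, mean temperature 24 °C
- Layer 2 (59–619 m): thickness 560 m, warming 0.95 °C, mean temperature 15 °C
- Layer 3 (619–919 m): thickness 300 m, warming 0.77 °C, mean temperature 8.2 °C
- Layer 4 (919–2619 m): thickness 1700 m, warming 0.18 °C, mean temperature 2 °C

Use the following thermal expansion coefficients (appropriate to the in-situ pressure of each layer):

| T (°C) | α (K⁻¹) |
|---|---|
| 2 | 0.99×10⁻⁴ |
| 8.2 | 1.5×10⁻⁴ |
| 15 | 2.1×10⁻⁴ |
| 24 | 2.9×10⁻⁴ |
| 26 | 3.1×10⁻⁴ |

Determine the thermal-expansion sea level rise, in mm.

Layer 1 at 24 °C → α = 2.9×10⁻⁴ K⁻¹
Layer 2 at 15 °C → α = 2.1×10⁻⁴ K⁻¹
Layer 3 at 8.2 °C → α = 1.5×10⁻⁴ K⁻¹
Layer 4 at 2 °C → α = 0.99×10⁻⁴ K⁻¹
2.9×10⁻⁴ × 1.2 × 59 = 0.020532 m
560 × 0.95 × 2.1×10⁻⁴ = 0.11172 m
619–919 m: 300 × 1.5×10⁻⁴ × 0.77 = 0.03465 m
1700 × 0.99×10⁻⁴ × 0.18 = 0.030294 m
Δh = 0.020532 + 0.11172 + 0.03465 + 0.030294 = 0.197196 m ≈ 197 mm

197 mm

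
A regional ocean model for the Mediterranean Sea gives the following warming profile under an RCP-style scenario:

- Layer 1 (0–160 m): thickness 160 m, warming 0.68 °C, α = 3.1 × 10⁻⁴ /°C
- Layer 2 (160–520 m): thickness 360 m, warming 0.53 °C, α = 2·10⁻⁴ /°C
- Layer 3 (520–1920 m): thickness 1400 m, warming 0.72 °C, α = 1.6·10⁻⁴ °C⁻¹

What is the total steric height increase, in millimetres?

0.68 × 3.1×10⁻⁴ × 160 = 0.033728 m
360 × 0.53 × 2×10⁻⁴ = 0.03816 m
Layer 3: 1.6×10⁻⁴ × 0.72 × 1400 = 0.16128 m
Δh = 0.033728 + 0.03816 + 0.16128 = 0.233168 m ≈ 233 mm

about 233 mm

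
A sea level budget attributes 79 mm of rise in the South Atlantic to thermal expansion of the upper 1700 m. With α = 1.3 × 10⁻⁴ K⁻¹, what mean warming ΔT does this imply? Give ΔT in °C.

ΔT = Δh/(αH) = 0.079 / (1.3×10⁻⁴ × 1700) ≈ 0.3575 °C

ΔT ≈ 0.36 °C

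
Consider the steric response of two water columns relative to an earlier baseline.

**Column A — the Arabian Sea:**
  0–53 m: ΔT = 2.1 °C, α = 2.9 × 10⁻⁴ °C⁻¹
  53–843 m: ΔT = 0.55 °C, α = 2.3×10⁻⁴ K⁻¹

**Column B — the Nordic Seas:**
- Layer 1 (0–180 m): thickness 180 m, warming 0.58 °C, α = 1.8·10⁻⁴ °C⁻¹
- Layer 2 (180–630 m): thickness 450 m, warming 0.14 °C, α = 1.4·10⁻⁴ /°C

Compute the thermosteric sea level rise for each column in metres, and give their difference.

A: 0.132 m; B: 0.0276 m; difference 0.105 m

A Layer 1: 53 × 2.9×10⁻⁴ × 2.1 = 0.032277 m
A Layer 2: 0.55 × 2.3×10⁻⁴ × 790 = 0.099935 m
A total: 0.132212 m
B 0.58 × 180 × 1.8×10⁻⁴ = 0.018792 m
B 1.4×10⁻⁴ × 0.14 × 450 = 0.00882 m
B total: 0.027612 m
Difference: 0.132212 − 0.027612 = 0.10460 m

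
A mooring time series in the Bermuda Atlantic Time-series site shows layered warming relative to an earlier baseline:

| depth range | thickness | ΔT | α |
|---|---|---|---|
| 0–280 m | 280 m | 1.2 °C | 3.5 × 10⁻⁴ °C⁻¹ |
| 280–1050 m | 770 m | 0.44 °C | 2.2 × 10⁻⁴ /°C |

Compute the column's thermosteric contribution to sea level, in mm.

0–280 m: 3.5×10⁻⁴ × 280 × 1.2 = 0.11760 m
280–1050 m: 770 × 2.2×10⁻⁴ × 0.44 = 0.074536 m
Δh = 0.11760 + 0.074536 = 0.192136 m

Δh ≈ 192 mm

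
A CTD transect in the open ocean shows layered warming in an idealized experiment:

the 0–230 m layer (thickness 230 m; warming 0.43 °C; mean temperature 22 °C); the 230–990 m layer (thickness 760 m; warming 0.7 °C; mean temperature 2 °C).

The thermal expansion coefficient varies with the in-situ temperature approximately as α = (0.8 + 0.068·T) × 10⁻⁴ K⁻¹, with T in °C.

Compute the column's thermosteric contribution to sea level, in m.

Layer 1: α = (0.8 + 0.068×22)×10⁻⁴ = 2.296×10⁻⁴ K⁻¹
Layer 2: α = (0.8 + 0.068×2)×10⁻⁴ = 0.936×10⁻⁴ K⁻¹
0–230 m: 2.296×10⁻⁴ × 0.43 × 230 = 0.02270744 m
230–990 m: 0.7 × 760 × 0.936×10⁻⁴ = 0.0497952 m
Δh = 0.02270744 + 0.0497952 = 0.07250264 m

0.0725 m of thermosteric rise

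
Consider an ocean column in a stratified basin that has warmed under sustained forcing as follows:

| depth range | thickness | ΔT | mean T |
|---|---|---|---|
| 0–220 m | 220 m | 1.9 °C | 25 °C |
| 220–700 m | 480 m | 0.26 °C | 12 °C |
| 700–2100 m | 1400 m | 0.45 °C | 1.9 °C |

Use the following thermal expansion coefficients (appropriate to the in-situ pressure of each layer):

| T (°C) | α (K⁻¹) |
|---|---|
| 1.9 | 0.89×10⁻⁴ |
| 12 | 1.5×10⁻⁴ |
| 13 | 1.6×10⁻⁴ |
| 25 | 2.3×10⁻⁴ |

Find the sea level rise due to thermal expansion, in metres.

Layer 1 at 25 °C → α = 2.3×10⁻⁴ K⁻¹
Layer 2 at 12 °C → α = 1.5×10⁻⁴ K⁻¹
Layer 3 at 1.9 °C → α = 0.89×10⁻⁴ K⁻¹
Layer 1: 220 × 2.3×10⁻⁴ × 1.9 = 0.09614 m
0.26 × 480 × 1.5×10⁻⁴ = 0.01872 m
700–2100 m: 1400 × 0.89×10⁻⁴ × 0.45 = 0.05607 m
Δh = 0.09614 + 0.01872 + 0.05607 = 0.17093 m ≈ 0.17 m

Δh ≈ 0.17 m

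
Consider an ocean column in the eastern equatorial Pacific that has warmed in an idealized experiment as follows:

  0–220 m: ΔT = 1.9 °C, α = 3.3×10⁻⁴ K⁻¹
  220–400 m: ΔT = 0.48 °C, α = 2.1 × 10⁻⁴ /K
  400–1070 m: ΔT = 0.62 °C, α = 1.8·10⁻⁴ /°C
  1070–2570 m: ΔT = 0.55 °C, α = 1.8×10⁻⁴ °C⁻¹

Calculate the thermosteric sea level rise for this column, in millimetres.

Δh ≈ 379 mm

220 × 1.9 × 3.3×10⁻⁴ = 0.13794 m
220–400 m: 0.48 × 180 × 2.1×10⁻⁴ = 0.018144 m
400–1070 m: 1.8×10⁻⁴ × 670 × 0.62 = 0.074772 m
1070–2570 m: 1500 × 0.55 × 1.8×10⁻⁴ = 0.14850 m
Δh = 0.13794 + 0.018144 + 0.074772 + 0.14850 = 0.379356 m ≈ 379 mm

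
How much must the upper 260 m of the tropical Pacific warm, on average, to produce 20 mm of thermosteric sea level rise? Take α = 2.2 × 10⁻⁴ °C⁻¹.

ΔT = Δh/(αH) = 0.02 / (2.2×10⁻⁴ × 260) ≈ 0.3497 K

0.350 K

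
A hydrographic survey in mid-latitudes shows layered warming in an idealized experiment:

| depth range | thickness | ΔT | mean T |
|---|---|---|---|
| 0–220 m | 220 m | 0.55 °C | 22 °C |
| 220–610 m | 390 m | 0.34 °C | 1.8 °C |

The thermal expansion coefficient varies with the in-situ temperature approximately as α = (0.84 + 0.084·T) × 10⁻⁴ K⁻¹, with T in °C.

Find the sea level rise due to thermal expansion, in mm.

Layer 1: α = (0.84 + 0.084×22)×10⁻⁴ = 2.688×10⁻⁴ K⁻¹
Layer 2: α = (0.84 + 0.084×1.8)×10⁻⁴ = 0.9912×10⁻⁴ K⁻¹
0–220 m: 0.55 × 220 × 2.688×10⁻⁴ = 0.0325248 m
220–610 m: 0.34 × 0.9912×10⁻⁴ × 390 = 0.013143312 m
Δh = 0.0325248 + 0.013143312 = 0.045668112 m

45.7 mm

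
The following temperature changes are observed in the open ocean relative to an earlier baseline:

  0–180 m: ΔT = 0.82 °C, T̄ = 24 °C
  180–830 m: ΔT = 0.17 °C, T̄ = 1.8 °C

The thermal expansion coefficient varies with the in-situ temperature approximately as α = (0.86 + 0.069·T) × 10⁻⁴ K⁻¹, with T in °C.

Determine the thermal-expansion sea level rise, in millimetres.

about 48.0 mm

Layer 1: α = (0.86 + 0.069×24)×10⁻⁴ = 2.516×10⁻⁴ K⁻¹
Layer 2: α = (0.86 + 0.069×1.8)×10⁻⁴ = 0.9842×10⁻⁴ K⁻¹
Layer 1: 0.82 × 2.516×10⁻⁴ × 180 = 0.03713616 m
650 × 0.17 × 0.9842×10⁻⁴ = 0.01087541 m
Δh = 0.03713616 + 0.01087541 = 0.04801157 m ≈ 48.0 mm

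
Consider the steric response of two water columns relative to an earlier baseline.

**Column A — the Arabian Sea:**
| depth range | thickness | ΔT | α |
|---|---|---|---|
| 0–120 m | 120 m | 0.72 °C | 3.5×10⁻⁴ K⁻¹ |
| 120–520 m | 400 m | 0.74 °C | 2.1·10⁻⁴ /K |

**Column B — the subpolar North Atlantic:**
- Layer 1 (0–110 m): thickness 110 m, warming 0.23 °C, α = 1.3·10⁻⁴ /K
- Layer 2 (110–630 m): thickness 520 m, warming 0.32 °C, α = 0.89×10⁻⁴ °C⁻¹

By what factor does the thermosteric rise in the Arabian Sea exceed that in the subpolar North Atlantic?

5.1

A Layer 1: 0.72 × 3.5×10⁻⁴ × 120 = 0.03024 m
A Layer 2: 2.1×10⁻⁴ × 400 × 0.74 = 0.06216 m
A total: 0.09240 m
B 1.3×10⁻⁴ × 0.23 × 110 = 0.003289 m
B Layer 2: 520 × 0.89×10⁻⁴ × 0.32 = 0.0148096 m
B total: 0.0180986 m
Ratio: 0.09240 / 0.0180986 ≈ 5.105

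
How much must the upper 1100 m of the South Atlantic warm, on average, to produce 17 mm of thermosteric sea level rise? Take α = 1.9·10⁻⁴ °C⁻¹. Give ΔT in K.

about 0.0813 K

ΔT = Δh/(αH) = 0.017 / (1.9×10⁻⁴ × 1100) ≈ 0.08134 K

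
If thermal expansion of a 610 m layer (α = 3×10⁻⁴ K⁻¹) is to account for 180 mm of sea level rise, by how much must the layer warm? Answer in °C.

ΔT = Δh/(αH) = 0.18 / (3×10⁻⁴ × 610) ≈ 0.9836 °C

0.984 °C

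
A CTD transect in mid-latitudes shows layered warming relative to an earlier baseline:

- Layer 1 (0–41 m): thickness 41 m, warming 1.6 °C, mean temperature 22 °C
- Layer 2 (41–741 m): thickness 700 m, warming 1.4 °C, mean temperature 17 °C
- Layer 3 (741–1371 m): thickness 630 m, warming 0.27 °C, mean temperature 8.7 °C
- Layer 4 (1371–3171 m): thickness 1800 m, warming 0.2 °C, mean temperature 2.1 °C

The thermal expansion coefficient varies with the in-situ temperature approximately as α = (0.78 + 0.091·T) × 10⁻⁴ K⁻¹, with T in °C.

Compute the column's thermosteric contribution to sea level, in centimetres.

Δh ≈ 30.8 cm

Layer 1: α = (0.78 + 0.091×22)×10⁻⁴ = 2.782×10⁻⁴ K⁻¹
Layer 2: α = (0.78 + 0.091×17)×10⁻⁴ = 2.327×10⁻⁴ K⁻¹
Layer 3: α = (0.78 + 0.091×8.7)×10⁻⁴ = 1.5717×10⁻⁴ K⁻¹
Layer 4: α = (0.78 + 0.091×2.1)×10⁻⁴ = 0.9711×10⁻⁴ K⁻¹
Layer 1: 2.782×10⁻⁴ × 41 × 1.6 = 0.01824992 m
2.327×10⁻⁴ × 1.4 × 700 = 0.228046 m
0.27 × 1.5717×10⁻⁴ × 630 = 0.026734617 m
0.2 × 1800 × 0.9711×10⁻⁴ = 0.0349596 m
Δh = 0.01824992 + 0.228046 + 0.026734617 + 0.0349596 = 0.307990137 m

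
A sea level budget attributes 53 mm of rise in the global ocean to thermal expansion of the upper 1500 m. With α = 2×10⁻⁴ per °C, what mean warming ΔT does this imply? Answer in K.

ΔT ≈ 0.177 K

ΔT = Δh/(αH) = 0.053 / (2×10⁻⁴ × 1500) ≈ 0.1767 K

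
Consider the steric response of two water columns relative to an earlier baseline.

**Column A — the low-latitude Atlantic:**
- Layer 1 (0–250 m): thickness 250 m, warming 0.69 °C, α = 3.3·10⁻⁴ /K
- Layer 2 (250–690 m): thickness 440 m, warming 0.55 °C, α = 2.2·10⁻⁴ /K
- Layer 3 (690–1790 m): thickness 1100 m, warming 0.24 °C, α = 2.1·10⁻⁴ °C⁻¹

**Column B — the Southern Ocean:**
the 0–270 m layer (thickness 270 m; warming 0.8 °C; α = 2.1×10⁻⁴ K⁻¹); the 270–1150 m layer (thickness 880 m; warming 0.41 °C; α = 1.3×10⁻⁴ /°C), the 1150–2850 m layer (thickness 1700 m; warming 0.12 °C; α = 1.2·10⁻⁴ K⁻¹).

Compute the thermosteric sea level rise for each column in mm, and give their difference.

A Layer 1: 250 × 0.69 × 3.3×10⁻⁴ = 0.056925 m
A 250–690 m: 2.2×10⁻⁴ × 440 × 0.55 = 0.05324 m
A 690–1790 m: 0.24 × 1100 × 2.1×10⁻⁴ = 0.05544 m
A total: 0.165605 m
B 0.8 × 270 × 2.1×10⁻⁴ = 0.04536 m
B Layer 2: 0.41 × 880 × 1.3×10⁻⁴ = 0.046904 m
B 1150–2850 m: 1.2×10⁻⁴ × 1700 × 0.12 = 0.02448 m
B total: 0.116744 m
Difference: 0.165605 − 0.116744 = 0.048861 m

Δh_A ≈ 170 mm, Δh_B ≈ 120 mm; difference ≈ 49 mm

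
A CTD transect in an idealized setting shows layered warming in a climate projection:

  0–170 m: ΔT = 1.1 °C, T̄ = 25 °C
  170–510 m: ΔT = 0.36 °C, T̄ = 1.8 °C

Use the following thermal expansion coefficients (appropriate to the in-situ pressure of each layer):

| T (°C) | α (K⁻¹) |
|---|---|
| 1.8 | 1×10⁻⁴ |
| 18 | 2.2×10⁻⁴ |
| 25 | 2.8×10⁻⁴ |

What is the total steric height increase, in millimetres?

Layer 1 at 25 °C → α = 2.8×10⁻⁴ K⁻¹
Layer 2 at 1.8 °C → α = 1×10⁻⁴ K⁻¹
0–170 m: 1.1 × 170 × 2.8×10⁻⁴ = 0.05236 m
170–510 m: 340 × 1×10⁻⁴ × 0.36 = 0.01224 m
Δh = 0.05236 + 0.01224 = 0.06460 m ≈ 65 mm

about 65 mm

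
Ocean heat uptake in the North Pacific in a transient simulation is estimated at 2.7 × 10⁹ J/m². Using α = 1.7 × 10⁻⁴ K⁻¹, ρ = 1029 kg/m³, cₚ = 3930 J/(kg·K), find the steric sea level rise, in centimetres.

Δh ≈ 11.4 cm

Δh = αQ/(ρcₚ) = 1.7×10⁻⁴ × 2.7×10⁹ / (1029 × 3930) ≈ 0.11350 m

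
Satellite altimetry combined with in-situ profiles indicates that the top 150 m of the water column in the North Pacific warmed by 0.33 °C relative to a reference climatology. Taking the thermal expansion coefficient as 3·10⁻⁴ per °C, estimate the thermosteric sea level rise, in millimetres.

14.9 mm of thermosteric rise

Δh = αΔT·H = 3×10⁻⁴ × 0.33 × 150 = 0.01485 m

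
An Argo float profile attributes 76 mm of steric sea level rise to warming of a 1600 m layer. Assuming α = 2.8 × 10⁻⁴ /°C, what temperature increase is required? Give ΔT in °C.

about 0.170 °C

ΔT = Δh/(αH) = 0.076 / (2.8×10⁻⁴ × 1600) ≈ 0.1696 °C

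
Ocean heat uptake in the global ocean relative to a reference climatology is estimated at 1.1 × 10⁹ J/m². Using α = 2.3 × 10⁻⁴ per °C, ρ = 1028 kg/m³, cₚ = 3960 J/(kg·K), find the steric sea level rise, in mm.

62.1 mm of thermosteric rise

Δh = αQ/(ρcₚ) = 2.3×10⁻⁴ × 1.1×10⁹ / (1028 × 3960) ≈ 0.062149 m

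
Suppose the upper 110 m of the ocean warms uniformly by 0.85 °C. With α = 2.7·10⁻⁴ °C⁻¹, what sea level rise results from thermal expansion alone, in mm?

Δh = αΔT·H = 2.7×10⁻⁴ × 0.85 × 110 = 0.025245 m

Δh ≈ 25.2 mm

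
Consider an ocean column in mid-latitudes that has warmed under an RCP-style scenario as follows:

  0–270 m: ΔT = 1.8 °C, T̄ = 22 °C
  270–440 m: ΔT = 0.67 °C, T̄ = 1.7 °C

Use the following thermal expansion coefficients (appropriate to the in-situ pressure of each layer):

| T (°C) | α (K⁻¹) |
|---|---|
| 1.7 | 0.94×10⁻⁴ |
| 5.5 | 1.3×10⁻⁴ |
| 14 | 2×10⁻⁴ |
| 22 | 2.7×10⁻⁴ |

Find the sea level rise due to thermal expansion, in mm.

142 mm

Layer 1 at 22 °C → α = 2.7×10⁻⁴ K⁻¹
Layer 2 at 1.7 °C → α = 0.94×10⁻⁴ K⁻¹
0–270 m: 1.8 × 270 × 2.7×10⁻⁴ = 0.13122 m
Layer 2: 0.67 × 0.94×10⁻⁴ × 170 = 0.0107066 m
Δh = 0.13122 + 0.0107066 = 0.1419266 m ≈ 142 mm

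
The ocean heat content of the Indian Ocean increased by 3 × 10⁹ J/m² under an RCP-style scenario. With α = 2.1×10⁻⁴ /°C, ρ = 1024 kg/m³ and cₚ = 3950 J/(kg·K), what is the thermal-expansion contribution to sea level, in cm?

16 cm

Δh = αQ/(ρcₚ) = 2.1×10⁻⁴ × 3×10⁹ / (1024 × 3950) ≈ 0.15576 m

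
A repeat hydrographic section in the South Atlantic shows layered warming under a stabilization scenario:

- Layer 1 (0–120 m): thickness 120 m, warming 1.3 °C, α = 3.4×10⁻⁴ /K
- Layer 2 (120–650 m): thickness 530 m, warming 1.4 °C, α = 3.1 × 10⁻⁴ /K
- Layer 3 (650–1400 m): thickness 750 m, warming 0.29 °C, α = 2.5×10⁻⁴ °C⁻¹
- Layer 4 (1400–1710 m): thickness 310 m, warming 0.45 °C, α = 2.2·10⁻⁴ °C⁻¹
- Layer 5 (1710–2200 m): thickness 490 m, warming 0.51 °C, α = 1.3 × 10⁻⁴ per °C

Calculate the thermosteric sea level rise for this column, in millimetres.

Layer 1: 1.3 × 3.4×10⁻⁴ × 120 = 0.05304 m
Layer 2: 3.1×10⁻⁴ × 530 × 1.4 = 0.23002 m
2.5×10⁻⁴ × 0.29 × 750 = 0.054375 m
Layer 4: 310 × 0.45 × 2.2×10⁻⁴ = 0.03069 m
Layer 5: 0.51 × 490 × 1.3×10⁻⁴ = 0.032487 m
Δh = 0.05304 + 0.23002 + 0.054375 + 0.03069 + 0.032487 = 0.400612 m

Δh ≈ 401 mm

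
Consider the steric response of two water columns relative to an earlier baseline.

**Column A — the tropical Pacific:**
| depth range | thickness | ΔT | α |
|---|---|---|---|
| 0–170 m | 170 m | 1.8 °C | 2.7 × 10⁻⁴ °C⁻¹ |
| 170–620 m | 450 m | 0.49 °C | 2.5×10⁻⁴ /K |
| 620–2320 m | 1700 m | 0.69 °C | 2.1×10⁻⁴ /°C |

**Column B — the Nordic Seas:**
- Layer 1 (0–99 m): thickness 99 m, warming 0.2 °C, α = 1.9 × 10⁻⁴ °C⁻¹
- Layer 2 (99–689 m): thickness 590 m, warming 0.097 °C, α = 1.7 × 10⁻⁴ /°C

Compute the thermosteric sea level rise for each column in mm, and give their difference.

Δh_A ≈ 384 mm, Δh_B ≈ 13.5 mm; difference ≈ 371 mm

A 1.8 × 170 × 2.7×10⁻⁴ = 0.08262 m
A 0.49 × 2.5×10⁻⁴ × 450 = 0.055125 m
A 620–2320 m: 0.69 × 2.1×10⁻⁴ × 1700 = 0.24633 m
A total: 0.384075 m
B 0–99 m: 0.2 × 99 × 1.9×10⁻⁴ = 0.003762 m
B 99–689 m: 0.097 × 1.7×10⁻⁴ × 590 = 0.0097291 m
B total: 0.0134911 m
Difference: 0.384075 − 0.0134911 = 0.3705839 m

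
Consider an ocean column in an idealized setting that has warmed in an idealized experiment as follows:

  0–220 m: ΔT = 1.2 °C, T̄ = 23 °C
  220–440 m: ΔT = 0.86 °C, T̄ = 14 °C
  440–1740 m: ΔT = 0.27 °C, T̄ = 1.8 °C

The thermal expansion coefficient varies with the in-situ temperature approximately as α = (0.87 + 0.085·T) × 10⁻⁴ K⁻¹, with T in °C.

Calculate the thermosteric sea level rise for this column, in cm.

Layer 1: α = (0.87 + 0.085×23)×10⁻⁴ = 2.825×10⁻⁴ K⁻¹
Layer 2: α = (0.87 + 0.085×14)×10⁻⁴ = 2.06×10⁻⁴ K⁻¹
Layer 3: α = (0.87 + 0.085×1.8)×10⁻⁴ = 1.023×10⁻⁴ K⁻¹
0–220 m: 1.2 × 2.825×10⁻⁴ × 220 = 0.07458 m
220–440 m: 2.06×10⁻⁴ × 220 × 0.86 = 0.0389752 m
Layer 3: 0.27 × 1300 × 1.023×10⁻⁴ = 0.0359073 m
Δh = 0.07458 + 0.0389752 + 0.0359073 = 0.1494625 m ≈ 14.9 cm

14.9 cm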